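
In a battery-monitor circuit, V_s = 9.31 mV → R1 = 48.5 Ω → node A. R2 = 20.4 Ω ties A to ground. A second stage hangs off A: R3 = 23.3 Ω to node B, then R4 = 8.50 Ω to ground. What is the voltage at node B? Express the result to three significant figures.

The second stage (R3 + R4 = 31.80 Ω) loads node A in parallel with R2.
R2 ‖ (R3+R4) = 12.43 Ω.
So V_A = 9.31 × 0.2040 = 1.899 mV.
V_B = V_A × 0.2673 = 0.5076 mV.

V_B ≈ 0.508 mV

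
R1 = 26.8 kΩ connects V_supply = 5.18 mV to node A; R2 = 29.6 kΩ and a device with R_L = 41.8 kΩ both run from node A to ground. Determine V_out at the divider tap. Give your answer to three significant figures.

V_out ≈ 2.03 mV

The load sits in parallel with R2, giving an effective lower resistance R2' = R2·R_L/(R2+R_L) = 17.33 kΩ.
Then V_out = V_supply · R2'/(R1 + R2') = 5.18 × 17.33/44.13 = 2.034 mV.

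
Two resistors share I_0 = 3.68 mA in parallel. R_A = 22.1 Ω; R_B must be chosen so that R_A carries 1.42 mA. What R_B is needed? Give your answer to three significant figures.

Two-branch current divider: I_A = I_0 · R_B/(R_A + R_B).
With f = 0.3859, R_B = R_A · f/(1−f) = 22.1 × 0.6283 = 13.89 Ω.

R_B ≈ 13.9 Ω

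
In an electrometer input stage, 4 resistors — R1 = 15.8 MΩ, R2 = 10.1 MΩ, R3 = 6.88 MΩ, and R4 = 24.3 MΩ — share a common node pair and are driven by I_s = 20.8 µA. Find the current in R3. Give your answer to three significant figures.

ΣG = 1/15.8 + 1/10.1 + 1/6.88 + 1/24.3 = 0.3488.
By the current-divider rule, I = I_s · G_k/ΣG = 20.8 × 0.4167 = 8.668 µA.

I ≈ 8.67 µA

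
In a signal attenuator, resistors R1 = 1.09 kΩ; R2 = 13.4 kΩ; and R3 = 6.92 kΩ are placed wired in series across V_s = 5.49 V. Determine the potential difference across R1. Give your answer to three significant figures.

Series total: ΣR = 1.09 + 13.4 + 6.92 = 21.41 kΩ.
By the voltage-divider rule, V = 5.49 × 1.090/21.41 = 0.2795 V.

V ≈ 0.280 V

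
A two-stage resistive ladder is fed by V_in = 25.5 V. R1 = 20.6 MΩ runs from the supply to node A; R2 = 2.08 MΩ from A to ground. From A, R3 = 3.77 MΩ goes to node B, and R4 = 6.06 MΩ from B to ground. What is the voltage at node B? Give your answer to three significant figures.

Looking into the second stage from A: R3 + R4 = 9.830 MΩ appears in parallel with R2.
R2 ‖ (R3+R4) = 1.717 MΩ.
First divider: V_A = V_in · 1.717/(20.6 + 1.717) = 1.962 V.
V_B = V_A × 0.6165 = 1.209 V.

V_B ≈ 1.21 V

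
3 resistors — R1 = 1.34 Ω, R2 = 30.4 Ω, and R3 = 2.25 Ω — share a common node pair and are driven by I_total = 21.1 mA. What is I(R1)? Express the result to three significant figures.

I ≈ 12.9 mA

Total conductance ΣG = 1/1.34 + 1/30.4 + 1/2.25 = 1.224 (units of 1/Ω).
By the current-divider rule, I = I_total · G_k/ΣG = 21.1 × 0.6099 = 12.87 mA.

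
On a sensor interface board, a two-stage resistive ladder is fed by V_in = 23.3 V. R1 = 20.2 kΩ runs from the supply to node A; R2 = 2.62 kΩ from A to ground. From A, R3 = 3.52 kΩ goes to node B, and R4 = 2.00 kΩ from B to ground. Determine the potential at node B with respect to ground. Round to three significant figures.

Node A sees R2 in parallel with the series input of stage 2, R3 + R4 = 5.520 kΩ.
R2 ‖ (R3+R4) = 1.777 kΩ.
So V_A = 23.3 × 0.08085 = 1.884 V.
V_B = V_A × 0.3623 = 0.6825 V.

V_B ≈ 0.682 V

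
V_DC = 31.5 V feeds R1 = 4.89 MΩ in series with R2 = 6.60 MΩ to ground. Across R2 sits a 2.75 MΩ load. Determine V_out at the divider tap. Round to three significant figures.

V_out ≈ 8.95 V

The load sits in parallel with R2, giving an effective lower resistance R2' = R2·R_L/(R2+R_L) = 1.941 MΩ.
Now apply the divider: V_out = 31.5 × 0.2842 = 8.951 V.
(Unloaded it would be 18.1 V; the load pulls it down.)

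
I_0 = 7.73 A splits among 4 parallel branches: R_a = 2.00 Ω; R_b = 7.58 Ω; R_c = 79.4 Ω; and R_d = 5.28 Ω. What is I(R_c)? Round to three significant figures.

Total conductance ΣG = 1/2.00 + 1/7.58 + 1/79.4 + 1/5.28 = 0.8339 (units of 1/Ω).
R_c takes the fraction G_k/ΣG = 0.01259/0.8339 = 0.01510, so I = 7.73 × 0.01510 = 0.1167 A.

I ≈ 0.117 A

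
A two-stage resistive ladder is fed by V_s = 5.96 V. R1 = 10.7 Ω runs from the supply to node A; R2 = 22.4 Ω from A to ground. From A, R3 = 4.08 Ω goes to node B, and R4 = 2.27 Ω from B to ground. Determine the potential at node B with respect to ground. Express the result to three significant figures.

Looking into the second stage from A: R3 + R4 = 6.350 Ω appears in parallel with R2.
Effective lower resistance at A: R2 ‖ 6.350 = 4.947 Ω.
So V_A = 5.96 × 0.3162 = 1.884 V.
V_B = V_A × 0.3575 = 0.6737 V.

V_B ≈ 0.674 V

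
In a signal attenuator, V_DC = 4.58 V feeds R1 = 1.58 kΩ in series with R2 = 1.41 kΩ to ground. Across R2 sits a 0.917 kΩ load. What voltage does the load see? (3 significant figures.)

First combine the lower leg with the load: R2 ‖ R_L = 0.5556 kΩ.
Then V_out = V_DC · R2'/(R1 + R2') = 4.58 × 0.5556/2.136 = 1.192 V.

V_out ≈ 1.19 V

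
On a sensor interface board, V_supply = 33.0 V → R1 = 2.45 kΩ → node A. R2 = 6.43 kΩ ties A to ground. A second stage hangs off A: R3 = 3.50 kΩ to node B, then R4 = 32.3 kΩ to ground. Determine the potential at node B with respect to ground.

V_B ≈ 20.5 V

Node A sees R2 in parallel with the series input of stage 2, R3 + R4 = 35.80 kΩ.
R2 ‖ (R3+R4) = 5.451 kΩ.
So V_A = 33.0 × 0.6899 = 22.77 V.
Stage 2 is unloaded, so V_B = V_A · R4/(R3+R4) = 22.77 × 32.3/35.80 = 20.54 V.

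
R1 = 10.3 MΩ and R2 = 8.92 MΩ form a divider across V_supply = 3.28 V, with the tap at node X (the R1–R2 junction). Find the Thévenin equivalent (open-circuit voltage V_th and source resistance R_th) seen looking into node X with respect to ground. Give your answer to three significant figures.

V_th ≈ 1.52 V, R_th ≈ 4.78 MΩ

V_th is the unloaded tap voltage: V_supply · R2/(R1+R2) = 3.28 × 0.4641 = 1.522 V.
With V_supply suppressed (replaced by a short), R_th = R1 ‖ R2 = (10.30 × 8.92)/(10.30 + 8.92) = 4.780 MΩ.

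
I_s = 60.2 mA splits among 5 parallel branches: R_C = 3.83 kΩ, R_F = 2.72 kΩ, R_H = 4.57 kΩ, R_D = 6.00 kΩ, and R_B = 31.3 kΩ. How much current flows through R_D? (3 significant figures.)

I ≈ 9.59 mA

ΣG = 1/3.83 + 1/2.72 + 1/4.57 + 1/6.00 + 1/31.3 = 1.046.
By the current-divider rule, I = I_s · G_k/ΣG = 60.2 × 0.1593 = 9.590 mA.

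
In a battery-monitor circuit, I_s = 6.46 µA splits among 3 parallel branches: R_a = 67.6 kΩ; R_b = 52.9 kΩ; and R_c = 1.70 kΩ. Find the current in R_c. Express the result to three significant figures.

I ≈ 6.11 µA

ΣG = 1/67.6 + 1/52.9 + 1/1.70 = 0.6219.
By the current-divider rule, I = I_s · G_k/ΣG = 6.46 × 0.9458 = 6.110 µA.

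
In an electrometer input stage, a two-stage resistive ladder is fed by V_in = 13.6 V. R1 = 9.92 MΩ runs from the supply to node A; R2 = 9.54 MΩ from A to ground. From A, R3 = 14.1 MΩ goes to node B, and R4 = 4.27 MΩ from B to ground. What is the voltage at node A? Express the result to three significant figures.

The second stage (R3 + R4 = 18.37 MΩ) loads node A in parallel with R2.
Effective lower resistance at A: R2 ‖ 18.37 = 6.279 MΩ.
So V_A = 13.6 × 0.3876 = 5.272 V.

V_A ≈ 5.27 V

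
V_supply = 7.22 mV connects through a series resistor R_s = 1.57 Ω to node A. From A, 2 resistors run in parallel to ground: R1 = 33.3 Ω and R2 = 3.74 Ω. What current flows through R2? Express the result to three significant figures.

I ≈ 1.32 mA

Equivalent of the parallel group: R_p = 3.362 Ω.
V_A by voltage divider: V_A = 7.22 × 3.362/(1.57 + 3.362) = 4.922 mV.
I(R2) = V_A / R2 = 4.922/3.74 = 1.316 mA.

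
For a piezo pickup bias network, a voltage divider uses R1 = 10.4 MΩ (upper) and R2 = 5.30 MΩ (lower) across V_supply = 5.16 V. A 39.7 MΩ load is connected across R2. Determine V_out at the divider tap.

V_out ≈ 1.60 V

The load sits in parallel with R2, giving an effective lower resistance R2' = R2·R_L/(R2+R_L) = 4.676 MΩ.
Now apply the divider: V_out = 5.16 × 0.3102 = 1.600 V.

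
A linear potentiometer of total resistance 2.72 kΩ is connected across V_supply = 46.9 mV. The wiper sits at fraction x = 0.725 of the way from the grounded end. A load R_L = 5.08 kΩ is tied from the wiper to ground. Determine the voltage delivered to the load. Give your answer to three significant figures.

Lower segment x·R_p = 1.972 kΩ; upper segment (1−x)·R_p = 0.7480 kΩ.
R_L loads the lower segment: effective lower R = 1.421 kΩ.
Loaded-divider output: V_out = 46.9 × 0.6551 = 30.72 mV.

V_out ≈ 30.7 mV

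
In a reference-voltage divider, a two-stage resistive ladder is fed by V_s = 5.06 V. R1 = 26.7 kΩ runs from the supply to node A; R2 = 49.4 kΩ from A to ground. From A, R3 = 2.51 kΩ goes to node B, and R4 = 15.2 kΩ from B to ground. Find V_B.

The second stage (R3 + R4 = 17.71 kΩ) loads node A in parallel with R2.
Effective lower resistance at A: R2 ‖ 17.71 = 13.04 kΩ.
First divider: V_A = V_s · 13.04/(26.7 + 13.04) = 1.660 V.
Then the unloaded second divider: V_B = V_A × R4/(R3+R4) = 1.660 × 0.8583 = 1.425 V.

V_B ≈ 1.42 V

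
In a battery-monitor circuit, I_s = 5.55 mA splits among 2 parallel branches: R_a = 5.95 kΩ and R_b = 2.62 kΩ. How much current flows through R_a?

Two-branch current divider: I_k = I_s · R_other/(R_1 + R_2).
I(R_a) = 5.55 × 2.62/(5.95 + 2.62) = 5.55 × 0.3057 = 1.697 mA.

I ≈ 1.70 mA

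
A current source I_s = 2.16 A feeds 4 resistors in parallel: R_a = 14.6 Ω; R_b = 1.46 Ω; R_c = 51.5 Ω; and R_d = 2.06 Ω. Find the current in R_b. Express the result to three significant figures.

Conductances: ΣG = 1/14.6 + 1/1.46 + 1/51.5 + 1/2.06 = 1.258 (1/Ω).
Current divider: I(R_b) = I_s · G_k/ΣG = 2.16 × (0.6849/1.258) = 2.16 × 0.5443 = 1.176 A.

I ≈ 1.18 A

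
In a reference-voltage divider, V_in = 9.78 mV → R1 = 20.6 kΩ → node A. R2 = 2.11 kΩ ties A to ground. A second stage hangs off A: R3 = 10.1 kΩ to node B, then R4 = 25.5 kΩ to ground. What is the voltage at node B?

V_B ≈ 0.618 mV

Node A sees R2 in parallel with the series input of stage 2, R3 + R4 = 35.60 kΩ.
R2 ‖ (R3+R4) = 1.992 kΩ.
So V_A = 9.78 × 0.08817 = 0.8623 mV.
Stage 2 is unloaded, so V_B = V_A · R4/(R3+R4) = 0.8623 × 25.5/35.60 = 0.6177 mV.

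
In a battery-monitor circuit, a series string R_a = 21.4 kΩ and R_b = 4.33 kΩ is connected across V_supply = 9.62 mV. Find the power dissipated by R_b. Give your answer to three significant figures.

The common current is I = 9.62/25.73 = 0.3739 µA.
V(R_b) = I·R = 1.619 mV; P = V·I = 1.619 × 0.3739 = 0.6053 nW.

P ≈ 0.605 nW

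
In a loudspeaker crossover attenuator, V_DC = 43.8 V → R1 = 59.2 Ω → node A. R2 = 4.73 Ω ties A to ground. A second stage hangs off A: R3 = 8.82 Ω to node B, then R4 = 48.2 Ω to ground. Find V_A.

V_A ≈ 3.01 V

Node A sees R2 in parallel with the series input of stage 2, R3 + R4 = 57.02 Ω.
R2 ‖ (R3+R4) = 4.368 Ω.
First divider: V_A = V_DC · 4.368/(59.2 + 4.368) = 3.009 V.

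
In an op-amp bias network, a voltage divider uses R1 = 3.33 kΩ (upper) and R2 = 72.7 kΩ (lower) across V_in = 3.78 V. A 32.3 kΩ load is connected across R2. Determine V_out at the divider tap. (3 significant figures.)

V_out ≈ 3.29 V

The load sits in parallel with R2, giving an effective lower resistance R2' = R2·R_L/(R2+R_L) = 22.36 kΩ.
Now apply the divider: V_out = 3.78 × 0.8704 = 3.290 V.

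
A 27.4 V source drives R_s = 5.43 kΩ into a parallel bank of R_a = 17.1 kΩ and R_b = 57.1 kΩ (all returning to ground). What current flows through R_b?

Equivalent of the parallel group: R_p = 13.16 kΩ.
V_A = 27.4 × 13.16/18.59 = 19.40 V.
Branch current I = V_A/R_b = 19.40/57.1 = 0.3397 mA.

I ≈ 0.340 mA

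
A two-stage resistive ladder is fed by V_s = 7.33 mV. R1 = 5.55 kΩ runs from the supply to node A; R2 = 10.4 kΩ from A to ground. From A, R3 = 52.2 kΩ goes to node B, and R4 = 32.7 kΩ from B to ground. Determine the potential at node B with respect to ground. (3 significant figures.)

V_B ≈ 1.77 mV

Looking into the second stage from A: R3 + R4 = 84.90 kΩ appears in parallel with R2.
R2 ‖ (R3+R4) = 9.265 kΩ.
V_A = 7.33 × 9.265/(5.55 + 9.265) = 4.584 mV.
Stage 2 is unloaded, so V_B = V_A · R4/(R3+R4) = 4.584 × 32.7/84.90 = 1.766 mV.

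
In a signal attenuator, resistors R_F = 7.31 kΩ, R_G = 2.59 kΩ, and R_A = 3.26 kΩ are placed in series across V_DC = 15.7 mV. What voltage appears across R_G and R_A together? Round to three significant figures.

Series total: ΣR = 7.31 + 2.59 + 3.26 = 13.16 kΩ.
R_{R_G..R_A} = 2.59 + 3.26 = 5.850 kΩ.
V = V_DC · R/ΣR = 15.7 × 0.4445 = 6.979 mV.

V ≈ 6.98 mV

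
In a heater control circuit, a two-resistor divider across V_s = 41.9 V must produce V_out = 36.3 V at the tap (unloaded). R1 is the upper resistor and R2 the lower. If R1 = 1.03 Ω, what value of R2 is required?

R2 ≈ 6.68 Ω

The divider ratio is R2/(R1+R2) = 36.3/41.9 = 0.8663.
So R2 = R1 · V_out/(V_s − V_out) = 1.03 × 36.3/(41.9 − 36.3) = 1.03 × 6.482 = 6.677 Ω.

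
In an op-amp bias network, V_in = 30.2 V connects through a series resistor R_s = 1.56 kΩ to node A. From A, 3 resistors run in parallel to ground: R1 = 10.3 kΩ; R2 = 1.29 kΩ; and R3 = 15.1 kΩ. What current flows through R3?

I ≈ 0.812 mA

Combine the parallel branches: R_p = (1/10.3 + 1/1.29 + 1/15.1)⁻¹ = 1.066 kΩ.
V_A = 30.2 × 1.066/2.626 = 12.26 V.
Branch current I = V_A/R3 = 12.26/15.1 = 0.8117 mA.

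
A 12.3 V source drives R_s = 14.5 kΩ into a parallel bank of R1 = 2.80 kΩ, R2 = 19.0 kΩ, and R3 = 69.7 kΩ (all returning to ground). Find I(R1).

Equivalent of the parallel group: R_p = 2.358 kΩ.
Node voltage V_A = V_in · R_p/(R_s + R_p) = 12.3 × 0.1399 = 1.720 V.
I(R1) = V_A / R1 = 1.720/2.80 = 0.6144 mA.

I ≈ 0.614 mA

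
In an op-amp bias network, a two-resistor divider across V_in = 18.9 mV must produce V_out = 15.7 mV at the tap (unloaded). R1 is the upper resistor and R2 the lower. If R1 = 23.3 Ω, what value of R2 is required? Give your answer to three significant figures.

The divider ratio is R2/(R1+R2) = 15.7/18.9 = 0.8307.
R2 = R1 · 0.8307/(1 − 0.8307) = 114.3 Ω.

R2 ≈ 114 Ω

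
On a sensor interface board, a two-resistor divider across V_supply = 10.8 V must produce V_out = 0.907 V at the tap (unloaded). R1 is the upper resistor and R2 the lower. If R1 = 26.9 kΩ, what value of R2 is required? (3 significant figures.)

R2 ≈ 2.47 kΩ

Required fraction k = V_out/V_supply = 0.08398.
R2 = R1 · 0.08398/(1 − 0.08398) = 2.466 kΩ.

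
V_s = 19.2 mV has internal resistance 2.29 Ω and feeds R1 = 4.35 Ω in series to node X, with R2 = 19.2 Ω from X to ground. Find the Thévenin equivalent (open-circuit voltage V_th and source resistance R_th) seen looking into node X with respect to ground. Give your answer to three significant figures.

R1' = 2.29 + 4.35 = 6.640 Ω (source resistance + R1).
With X open, the divider is unloaded: V_th = 19.2 × 19.2/25.84 = 14.27 mV.
With V_s suppressed (replaced by a short), R_th = R1' ‖ R2 = (6.640 × 19.2)/(6.640 + 19.2) = 4.934 Ω.

V_th ≈ 14.3 mV, R_th ≈ 4.93 Ω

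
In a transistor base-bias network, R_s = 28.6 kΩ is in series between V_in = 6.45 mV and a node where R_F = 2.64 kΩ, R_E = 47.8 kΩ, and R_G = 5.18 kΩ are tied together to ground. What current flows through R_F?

Equivalent of the parallel group: R_p = 1.687 kΩ.
Node voltage V_A = V_in · R_p/(R_s + R_p) = 6.45 × 0.05570 = 0.3593 mV.
I(R_F) = V_A / R_F = 0.3593/2.64 = 0.1361 µA.
(Equivalently: I_total = 0.2130 µA, then current-divider fraction G_k/ΣG = 0.6390.)

I ≈ 0.136 µA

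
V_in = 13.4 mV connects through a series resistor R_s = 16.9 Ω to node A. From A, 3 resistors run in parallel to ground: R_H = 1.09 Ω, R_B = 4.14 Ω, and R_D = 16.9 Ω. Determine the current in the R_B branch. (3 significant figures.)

I ≈ 0.150 mA

Equivalent of the parallel group: R_p = 0.8209 Ω.
V_A = 13.4 × 0.8209/17.72 = 0.6208 mV.
Branch current I = V_A/R_B = 0.6208/4.14 = 0.1499 mA.
(Equivalently: I_total = 0.7562 mA, then current-divider fraction G_k/ΣG = 0.1983.)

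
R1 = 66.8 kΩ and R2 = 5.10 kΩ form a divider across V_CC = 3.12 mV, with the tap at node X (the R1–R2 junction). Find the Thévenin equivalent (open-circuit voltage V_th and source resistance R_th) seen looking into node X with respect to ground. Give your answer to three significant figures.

V_th ≈ 0.221 mV, R_th ≈ 4.74 kΩ

Open-circuit (no load on X): V_th = V_CC · R2/(R1 + R2) = 3.12 × 5.10/(66.80 + 5.10) = 0.2213 mV.
Zeroing V_CC shorts the top of R1 to ground, so R_th = R1 ‖ R2 = 4.738 kΩ.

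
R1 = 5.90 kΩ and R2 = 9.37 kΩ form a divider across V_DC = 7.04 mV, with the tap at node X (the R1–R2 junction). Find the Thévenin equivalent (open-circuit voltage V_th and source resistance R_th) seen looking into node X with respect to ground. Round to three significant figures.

V_th is the unloaded tap voltage: V_DC · R2/(R1+R2) = 7.04 × 0.6136 = 4.320 mV.
Zeroing V_DC shorts the top of R1 to ground, so R_th = R1 ‖ R2 = 3.620 kΩ.

V_th ≈ 4.32 mV, R_th ≈ 3.62 kΩ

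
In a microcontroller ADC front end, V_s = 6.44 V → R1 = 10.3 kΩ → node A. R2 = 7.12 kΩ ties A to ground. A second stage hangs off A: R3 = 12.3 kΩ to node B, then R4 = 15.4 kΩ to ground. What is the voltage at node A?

V_A ≈ 2.28 V

Node A sees R2 in parallel with the series input of stage 2, R3 + R4 = 27.70 kΩ.
R2 ‖ (R3+R4) = 5.664 kΩ.
First divider: V_A = V_s · 5.664/(10.3 + 5.664) = 2.285 V.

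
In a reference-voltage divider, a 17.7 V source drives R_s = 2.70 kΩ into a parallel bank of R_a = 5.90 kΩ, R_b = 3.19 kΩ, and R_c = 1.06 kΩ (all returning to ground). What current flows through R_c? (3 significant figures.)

Parallel bank: R_p = 1/(1/5.90 + 1/3.19 + 1/1.06) = 0.7011 kΩ.
Node voltage V_A = V_CC · R_p/(R_s + R_p) = 17.7 × 0.2061 = 3.649 V.
Branch current I = V_A/R_c = 3.649/1.06 = 3.442 mA.
(Check via current divider: I_total = 5.204 mA; share G_k/ΣG = 0.6614 → same result.)

I ≈ 3.44 mA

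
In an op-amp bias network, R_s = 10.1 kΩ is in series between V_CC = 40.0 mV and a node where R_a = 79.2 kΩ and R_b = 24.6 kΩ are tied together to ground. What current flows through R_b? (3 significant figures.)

I ≈ 1.06 µA

Equivalent of the parallel group: R_p = 18.77 kΩ.
Node voltage V_A = V_CC · R_p/(R_s + R_p) = 40.0 × 0.6502 = 26.01 mV.
Branch current I = V_A/R_b = 26.01/24.6 = 1.057 µA.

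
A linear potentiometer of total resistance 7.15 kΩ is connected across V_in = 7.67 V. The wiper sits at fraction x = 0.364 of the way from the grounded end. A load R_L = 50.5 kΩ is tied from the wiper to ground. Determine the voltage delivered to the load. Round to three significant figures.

V_out ≈ 2.70 V

Lower segment x·R_p = 2.603 kΩ; upper segment (1−x)·R_p = 4.547 kΩ.
R_L loads the lower segment: effective lower R = 2.475 kΩ.
Loaded-divider output: V_out = 7.67 × 0.3524 = 2.703 V.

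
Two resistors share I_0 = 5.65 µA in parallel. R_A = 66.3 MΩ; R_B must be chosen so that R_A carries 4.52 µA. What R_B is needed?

In a two-way split, I_A/I_0 = R_B/(R_A + R_B).
4.52/5.65 = R_B/(R_A + R_B) → R_B = R_A · (0.8000)/(1 − 0.8000) = 66.3 × 4.000 = 265.2 MΩ.

R_B ≈ 265 MΩ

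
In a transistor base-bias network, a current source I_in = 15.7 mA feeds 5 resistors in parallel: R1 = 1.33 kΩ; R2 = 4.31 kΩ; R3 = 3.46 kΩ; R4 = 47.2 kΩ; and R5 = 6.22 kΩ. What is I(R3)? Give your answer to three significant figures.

I ≈ 3.12 mA

Conductances: ΣG = 1/1.33 + 1/4.31 + 1/3.46 + 1/47.2 + 1/6.22 = 1.455 (1/kΩ).
R3 takes the fraction G_k/ΣG = 0.2890/1.455 = 0.1987, so I = 15.7 × 0.1987 = 3.119 mA.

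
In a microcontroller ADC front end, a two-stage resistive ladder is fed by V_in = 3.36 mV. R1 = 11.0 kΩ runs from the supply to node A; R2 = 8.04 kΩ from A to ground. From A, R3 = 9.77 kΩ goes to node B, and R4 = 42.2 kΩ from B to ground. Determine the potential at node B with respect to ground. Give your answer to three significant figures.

Node A sees R2 in parallel with the series input of stage 2, R3 + R4 = 51.97 kΩ.
Effective lower resistance at A: R2 ‖ 51.97 = 6.963 kΩ.
So V_A = 3.36 × 0.3876 = 1.302 mV.
Then the unloaded second divider: V_B = V_A × R4/(R3+R4) = 1.302 × 0.8120 = 1.058 mV.

V_B ≈ 1.06 mV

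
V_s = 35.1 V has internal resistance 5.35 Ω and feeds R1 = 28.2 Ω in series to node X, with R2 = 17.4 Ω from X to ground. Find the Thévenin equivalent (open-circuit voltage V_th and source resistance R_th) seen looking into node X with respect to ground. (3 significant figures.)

R1' = 5.35 + 28.2 = 33.55 Ω (source resistance + R1).
V_th is the unloaded tap voltage: V_s · R2/(R1'+R2) = 35.1 × 0.3415 = 11.99 V.
Zeroing V_s shorts the top of R1' to ground, so R_th = R1' ‖ R2 = 11.46 Ω.

V_th ≈ 12.0 V, R_th ≈ 11.5 Ω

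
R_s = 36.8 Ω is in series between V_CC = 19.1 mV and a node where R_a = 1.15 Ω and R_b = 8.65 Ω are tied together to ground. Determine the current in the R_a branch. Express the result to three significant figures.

I ≈ 0.446 mA

Combine the parallel branches: R_p = (1/1.15 + 1/8.65)⁻¹ = 1.015 Ω.
V_A = 19.1 × 1.015/37.82 = 0.5127 mV.
Branch current I = V_A/R_a = 0.5127/1.15 = 0.4458 mA.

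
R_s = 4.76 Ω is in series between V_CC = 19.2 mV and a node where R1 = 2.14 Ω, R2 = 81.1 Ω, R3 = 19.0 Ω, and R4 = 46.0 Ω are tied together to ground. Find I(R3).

I ≈ 0.278 mA

Combine the parallel branches: R_p = (1/2.14 + 1/81.1 + 1/19.0 + 1/46.0)⁻¹ = 1.805 Ω.
Node voltage V_A = V_CC · R_p/(R_s + R_p) = 19.2 × 0.2750 = 5.279 mV.
I(R3) = V_A / R3 = 5.279/19.0 = 0.2778 mA.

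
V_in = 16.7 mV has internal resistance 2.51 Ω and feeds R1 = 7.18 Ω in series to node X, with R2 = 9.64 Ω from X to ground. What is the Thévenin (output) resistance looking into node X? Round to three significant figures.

R1' = 2.51 + 7.18 = 9.690 Ω (source resistance + R1).
Zeroing V_in shorts the top of R1' to ground, so R_th = R1' ‖ R2 = 4.832 Ω.

R_th ≈ 4.83 Ω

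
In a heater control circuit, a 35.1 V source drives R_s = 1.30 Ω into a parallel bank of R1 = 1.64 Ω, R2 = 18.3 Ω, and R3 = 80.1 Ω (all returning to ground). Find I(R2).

Equivalent of the parallel group: R_p = 1.477 Ω.
Node voltage V_A = V_CC · R_p/(R_s + R_p) = 35.1 × 0.5319 = 18.67 V.
Branch current I = V_A/R2 = 18.67/18.3 = 1.020 A.

I ≈ 1.02 A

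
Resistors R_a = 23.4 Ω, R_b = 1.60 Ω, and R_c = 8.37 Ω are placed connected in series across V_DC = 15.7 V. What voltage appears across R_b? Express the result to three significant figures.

V ≈ 0.753 V

Total series resistance ΣR = 23.4 + 1.60 + 8.37 = 33.37 Ω.
V = V_DC · R/ΣR = 15.7 × 0.04795 = 0.7528 V.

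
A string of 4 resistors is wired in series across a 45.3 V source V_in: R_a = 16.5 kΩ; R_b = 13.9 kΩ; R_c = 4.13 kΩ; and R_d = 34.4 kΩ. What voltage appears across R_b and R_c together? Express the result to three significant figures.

V ≈ 11.8 V

Series total: ΣR = 16.5 + 13.9 + 4.13 + 34.4 = 68.93 kΩ.
R_{R_b..R_c} = 13.9 + 4.13 = 18.03 kΩ.
By the voltage-divider rule, V = 45.3 × 18.03/68.93 = 11.85 V.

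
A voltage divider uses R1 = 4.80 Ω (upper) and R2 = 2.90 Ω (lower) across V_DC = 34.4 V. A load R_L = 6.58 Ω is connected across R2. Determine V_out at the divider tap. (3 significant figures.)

First combine the lower leg with the load: R2 ‖ R_L = 2.013 Ω.
Voltage divider with the loaded lower leg: V_out = 34.4 × 2.013/(4.80 + 2.013) = 34.4 × 0.2955 = 10.16 V.

V_out ≈ 10.2 V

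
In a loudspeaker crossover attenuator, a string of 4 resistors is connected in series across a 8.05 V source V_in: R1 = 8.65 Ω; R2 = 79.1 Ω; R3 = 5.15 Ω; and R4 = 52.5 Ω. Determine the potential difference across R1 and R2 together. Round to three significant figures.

V ≈ 4.86 V

ΣR = 8.65 + 79.1 + 5.15 + 52.5 = 145.4 Ω.
R_{R1..R2} = 8.65 + 79.1 = 87.75 Ω.
By the voltage-divider rule, V = 8.05 × 87.75/145.4 = 4.858 V.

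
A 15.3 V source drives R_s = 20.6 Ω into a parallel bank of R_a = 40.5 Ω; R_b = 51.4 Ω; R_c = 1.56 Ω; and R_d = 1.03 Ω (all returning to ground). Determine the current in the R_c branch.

Combine the parallel branches: R_p = (1/40.5 + 1/51.4 + 1/1.56 + 1/1.03)⁻¹ = 0.6038 Ω.
V_A by voltage divider: V_A = 15.3 × 0.6038/(20.6 + 0.6038) = 0.4357 V.
Branch current I = V_A/R_c = 0.4357/1.56 = 0.2793 A.
(Check via current divider: I_total = 0.7216 A; share G_k/ΣG = 0.3871 → same result.)

I ≈ 0.279 A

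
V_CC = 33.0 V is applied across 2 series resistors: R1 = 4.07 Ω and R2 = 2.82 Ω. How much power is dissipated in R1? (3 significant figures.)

Series current I = V_CC/ΣR = 33.0/6.890 = 4.790 A.
P(R1) = I²·R1 = (4.790)² × 4.07 = 93.36 W.

P ≈ 93.4 W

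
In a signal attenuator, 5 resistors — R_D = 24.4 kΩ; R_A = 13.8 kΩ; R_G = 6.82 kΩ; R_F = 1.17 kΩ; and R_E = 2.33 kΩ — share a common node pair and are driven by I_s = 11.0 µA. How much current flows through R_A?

ΣG = 1/24.4 + 1/13.8 + 1/6.82 + 1/1.17 + 1/2.33 = 1.544.
By the current-divider rule, I = I_s · G_k/ΣG = 11.0 × 0.04693 = 0.5163 µA.

I ≈ 0.516 µA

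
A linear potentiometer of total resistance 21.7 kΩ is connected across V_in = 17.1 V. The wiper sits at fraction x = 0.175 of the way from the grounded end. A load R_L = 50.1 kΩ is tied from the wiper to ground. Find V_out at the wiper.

Lower segment x·R_p = 3.797 kΩ; upper segment (1−x)·R_p = 17.90 kΩ.
(x·R_p) ‖ R_L = 3.530 kΩ.
Loaded-divider output: V_out = 17.1 × 0.1647 = 2.816 V.

V_out ≈ 2.82 V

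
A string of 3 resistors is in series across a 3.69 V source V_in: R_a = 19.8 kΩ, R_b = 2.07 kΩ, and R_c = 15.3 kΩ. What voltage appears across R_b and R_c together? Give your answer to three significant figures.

V ≈ 1.72 V

Total series resistance ΣR = 19.8 + 2.07 + 15.3 = 37.17 kΩ.
R_{R_b..R_c} = 2.07 + 15.3 = 17.37 kΩ.
V = V_in · R/ΣR = 3.69 × 0.4673 = 1.724 V.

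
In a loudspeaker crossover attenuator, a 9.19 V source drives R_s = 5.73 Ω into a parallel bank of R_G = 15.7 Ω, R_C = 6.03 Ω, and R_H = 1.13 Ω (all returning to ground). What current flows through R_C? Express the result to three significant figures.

Combine the parallel branches: R_p = (1/15.7 + 1/6.03 + 1/1.13)⁻¹ = 0.8973 Ω.
V_A = 9.19 × 0.8973/6.627 = 1.244 V.
Branch current I = V_A/R_C = 1.244/6.03 = 0.2063 A.

I ≈ 0.206 A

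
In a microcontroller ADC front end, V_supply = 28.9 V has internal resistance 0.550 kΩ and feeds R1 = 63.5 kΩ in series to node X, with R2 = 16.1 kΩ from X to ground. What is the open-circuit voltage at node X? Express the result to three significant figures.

V_th ≈ 5.81 V

R1' = 0.550 + 63.5 = 64.05 kΩ (source resistance + R1).
V_th is the unloaded tap voltage: V_supply · R2/(R1'+R2) = 28.9 × 0.2009 = 5.805 V.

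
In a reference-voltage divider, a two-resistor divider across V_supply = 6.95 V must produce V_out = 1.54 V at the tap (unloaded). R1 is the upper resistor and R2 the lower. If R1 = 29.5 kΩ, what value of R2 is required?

R2 ≈ 8.40 kΩ

V_out/V_supply = R2/(R1+R2) = 0.2216.
R2 = R1 · 0.2216/(1 − 0.2216) = 8.397 kΩ.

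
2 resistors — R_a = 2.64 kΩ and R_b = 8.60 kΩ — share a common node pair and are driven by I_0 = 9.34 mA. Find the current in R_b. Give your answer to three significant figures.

I ≈ 2.19 mA

For two parallel branches, I_k = I_0 · (other R)/(sum of R).
I(R_b) = 9.34 × 2.64/(2.64 + 8.60) = 9.34 × 0.2349 = 2.194 mA.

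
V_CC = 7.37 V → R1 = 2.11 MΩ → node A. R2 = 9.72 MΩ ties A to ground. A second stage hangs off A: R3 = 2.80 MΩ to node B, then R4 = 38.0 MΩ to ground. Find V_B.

V_B ≈ 5.41 V

The second stage (R3 + R4 = 40.80 MΩ) loads node A in parallel with R2.
Effective lower resistance at A: R2 ‖ 40.80 = 7.850 MΩ.
V_A = 7.37 × 7.850/(2.11 + 7.850) = 5.809 V.
V_B = V_A × 0.9314 = 5.410 V.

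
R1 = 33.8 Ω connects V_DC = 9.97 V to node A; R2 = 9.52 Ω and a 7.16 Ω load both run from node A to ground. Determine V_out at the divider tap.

V_out ≈ 1.08 V

R2 ‖ R_L = (9.52 × 7.16)/(9.52 + 7.16) = 4.087 Ω.
Now apply the divider: V_out = 9.97 × 0.1079 = 1.075 V.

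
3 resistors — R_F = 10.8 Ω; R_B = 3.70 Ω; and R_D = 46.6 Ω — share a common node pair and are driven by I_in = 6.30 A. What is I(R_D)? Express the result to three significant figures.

I ≈ 0.352 A

ΣG = 1/10.8 + 1/3.70 + 1/46.6 = 0.3843.
By the current-divider rule, I = I_in · G_k/ΣG = 6.30 × 0.05584 = 0.3518 A.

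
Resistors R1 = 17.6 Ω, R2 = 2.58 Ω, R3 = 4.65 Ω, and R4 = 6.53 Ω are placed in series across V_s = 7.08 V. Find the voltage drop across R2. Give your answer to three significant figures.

V ≈ 0.582 V

ΣR = 17.6 + 2.58 + 4.65 + 6.53 = 31.36 Ω.
Voltage divider: V = V_s · (2.580 / 31.36) = 7.08 × 0.08227 = 0.5825 V.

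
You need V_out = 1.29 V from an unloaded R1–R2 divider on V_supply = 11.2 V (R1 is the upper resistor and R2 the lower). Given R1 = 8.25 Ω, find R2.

Required fraction k = V_out/V_supply = 0.1152.
So R2 = R1 · V_out/(V_supply − V_out) = 8.25 × 1.29/(11.2 − 1.29) = 8.25 × 0.1302 = 1.074 Ω.

R2 ≈ 1.07 Ω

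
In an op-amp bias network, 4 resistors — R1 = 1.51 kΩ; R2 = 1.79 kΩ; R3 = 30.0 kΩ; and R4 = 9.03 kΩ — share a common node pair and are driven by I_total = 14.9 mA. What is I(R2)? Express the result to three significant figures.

Total conductance ΣG = 1/1.51 + 1/1.79 + 1/30.0 + 1/9.03 = 1.365 (units of 1/kΩ).
Current divider: I(R2) = I_total · G_k/ΣG = 14.9 × (0.5587/1.365) = 14.9 × 0.4093 = 6.098 mA.

I ≈ 6.10 mA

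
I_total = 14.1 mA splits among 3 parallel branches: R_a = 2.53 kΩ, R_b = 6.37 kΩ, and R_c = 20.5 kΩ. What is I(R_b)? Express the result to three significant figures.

I ≈ 3.68 mA

ΣG = 1/2.53 + 1/6.37 + 1/20.5 = 0.6010.
R_b takes the fraction G_k/ΣG = 0.1570/0.6010 = 0.2612, so I = 14.1 × 0.2612 = 3.683 mA.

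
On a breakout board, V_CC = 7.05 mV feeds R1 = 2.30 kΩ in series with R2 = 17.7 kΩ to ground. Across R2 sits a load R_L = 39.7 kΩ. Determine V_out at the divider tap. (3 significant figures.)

V_out ≈ 5.93 mV

First combine the lower leg with the load: R2 ‖ R_L = 12.24 kΩ.
Now apply the divider: V_out = 7.05 × 0.8418 = 5.935 mV.
(Unloaded it would be 6.24 mV; the load pulls it down.)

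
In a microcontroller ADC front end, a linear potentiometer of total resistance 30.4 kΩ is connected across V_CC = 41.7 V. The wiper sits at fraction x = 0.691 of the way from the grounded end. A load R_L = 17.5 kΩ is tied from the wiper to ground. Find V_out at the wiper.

Lower segment x·R_p = 21.01 kΩ; upper segment (1−x)·R_p = 9.394 kΩ.
(x·R_p) ‖ R_L = 9.547 kΩ.
Then V_out = V_CC · 9.547/(9.394 + 9.547) = 21.02 V.
(Unloaded: V_out = x·V_CC = 28.8 V.)

V_out ≈ 21.0 V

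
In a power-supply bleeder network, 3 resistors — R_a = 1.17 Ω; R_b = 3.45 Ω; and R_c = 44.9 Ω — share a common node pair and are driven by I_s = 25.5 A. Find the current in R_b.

I ≈ 6.33 A

Conductances: ΣG = 1/1.17 + 1/3.45 + 1/44.9 = 1.167 (1/Ω).
By the current-divider rule, I = I_s · G_k/ΣG = 25.5 × 0.2484 = 6.335 A.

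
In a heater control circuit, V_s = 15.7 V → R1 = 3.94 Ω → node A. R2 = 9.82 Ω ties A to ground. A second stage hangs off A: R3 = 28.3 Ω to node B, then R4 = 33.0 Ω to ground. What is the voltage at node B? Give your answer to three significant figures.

V_B ≈ 5.77 V

Node A sees R2 in parallel with the series input of stage 2, R3 + R4 = 61.30 Ω.
R2 ‖ (R3+R4) = 8.464 Ω.
So V_A = 15.7 × 0.6824 = 10.71 V.
Then the unloaded second divider: V_B = V_A × R4/(R3+R4) = 10.71 × 0.5383 = 5.767 V.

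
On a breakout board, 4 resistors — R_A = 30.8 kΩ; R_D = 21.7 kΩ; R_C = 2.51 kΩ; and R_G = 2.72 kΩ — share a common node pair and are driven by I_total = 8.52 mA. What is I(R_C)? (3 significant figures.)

I ≈ 4.02 mA

ΣG = 1/30.8 + 1/21.7 + 1/2.51 + 1/2.72 = 0.8446.
Current divider: I(R_C) = I_total · G_k/ΣG = 8.52 × (0.3984/0.8446) = 8.52 × 0.4717 = 4.019 mA.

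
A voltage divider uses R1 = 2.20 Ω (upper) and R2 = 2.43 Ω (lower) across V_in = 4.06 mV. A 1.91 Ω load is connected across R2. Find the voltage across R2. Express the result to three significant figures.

First combine the lower leg with the load: R2 ‖ R_L = 1.069 Ω.
Voltage divider with the loaded lower leg: V_out = 4.06 × 1.069/(2.20 + 1.069) = 4.06 × 0.3271 = 1.328 mV.
(Unloaded it would be 2.13 mV; the load pulls it down.)

V_out ≈ 1.33 mV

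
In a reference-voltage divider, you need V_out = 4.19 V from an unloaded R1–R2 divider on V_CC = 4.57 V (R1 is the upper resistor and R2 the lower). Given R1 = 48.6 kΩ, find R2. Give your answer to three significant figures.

Required fraction k = V_out/V_CC = 0.9168.
Rearranging, R2 = R1·k/(1−k) = 48.6 × 11.03 = 535.9 kΩ.

R2 ≈ 536 kΩ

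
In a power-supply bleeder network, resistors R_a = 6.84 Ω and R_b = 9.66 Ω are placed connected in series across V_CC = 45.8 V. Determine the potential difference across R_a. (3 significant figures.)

Total series resistance ΣR = 6.84 + 9.66 = 16.50 Ω.
Voltage divider: V = V_CC · (6.840 / 16.50) = 45.8 × 0.4145 = 18.99 V.

V ≈ 19.0 V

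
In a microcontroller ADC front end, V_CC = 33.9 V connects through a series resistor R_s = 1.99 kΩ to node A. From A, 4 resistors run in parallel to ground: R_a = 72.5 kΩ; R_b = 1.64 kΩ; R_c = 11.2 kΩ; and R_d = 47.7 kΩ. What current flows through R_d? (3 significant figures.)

I ≈ 0.289 mA

Combine the parallel branches: R_p = (1/72.5 + 1/1.64 + 1/11.2 + 1/47.7)⁻¹ = 1.363 kΩ.
Node voltage V_A = V_CC · R_p/(R_s + R_p) = 33.9 × 0.4065 = 13.78 V.
Branch current I = V_A/R_d = 13.78/47.7 = 0.2889 mA.
(Equivalently: I_total = 10.11 mA, then current-divider fraction G_k/ΣG = 0.02857.)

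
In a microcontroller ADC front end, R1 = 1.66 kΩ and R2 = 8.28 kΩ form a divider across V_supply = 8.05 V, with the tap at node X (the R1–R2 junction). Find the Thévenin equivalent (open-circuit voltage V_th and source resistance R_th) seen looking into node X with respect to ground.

Open-circuit (no load on X): V_th = V_supply · R2/(R1 + R2) = 8.05 × 8.28/(1.660 + 8.28) = 6.706 V.
Looking into X with the source shorted: R_th = R1·R2/(R1+R2) = 1.660 × 8.28/9.940 = 1.383 kΩ.

V_th ≈ 6.71 V, R_th ≈ 1.38 kΩ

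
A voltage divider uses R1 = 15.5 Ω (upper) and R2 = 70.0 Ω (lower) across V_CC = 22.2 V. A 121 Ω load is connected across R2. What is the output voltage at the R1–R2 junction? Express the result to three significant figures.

V_out ≈ 16.5 V

First combine the lower leg with the load: R2 ‖ R_L = 44.35 Ω.
Then V_out = V_CC · R2'/(R1 + R2') = 22.2 × 44.35/59.85 = 16.45 V.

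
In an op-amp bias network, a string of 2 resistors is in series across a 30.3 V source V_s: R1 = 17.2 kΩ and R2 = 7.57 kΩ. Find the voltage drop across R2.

Total series resistance ΣR = 17.2 + 7.57 = 24.77 kΩ.
By the voltage-divider rule, V = 30.3 × 7.570/24.77 = 9.260 V.

V ≈ 9.26 V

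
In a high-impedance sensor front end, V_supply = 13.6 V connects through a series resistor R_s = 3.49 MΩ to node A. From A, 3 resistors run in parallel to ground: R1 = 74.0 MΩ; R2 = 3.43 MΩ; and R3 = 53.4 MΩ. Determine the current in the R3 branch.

I ≈ 0.120 µA

Combine the parallel branches: R_p = (1/74.0 + 1/3.43 + 1/53.4)⁻¹ = 3.088 MΩ.
V_A by voltage divider: V_A = 13.6 × 3.088/(3.49 + 3.088) = 6.385 V.
Branch current I = V_A/R3 = 6.385/53.4 = 0.1196 µA.
(Equivalently: I_total = 2.067 µA, then current-divider fraction G_k/ΣG = 0.05784.)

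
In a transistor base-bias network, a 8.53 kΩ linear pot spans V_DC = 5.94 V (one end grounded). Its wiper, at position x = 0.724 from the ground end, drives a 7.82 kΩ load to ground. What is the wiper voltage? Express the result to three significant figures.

V_out ≈ 3.53 V

Split the track: R_lower = x·R_p = 6.176 kΩ, R_upper = (1−x)·R_p = 2.354 kΩ.
(x·R_p) ‖ R_L = 3.451 kΩ.
Loaded-divider output: V_out = 5.94 × 0.5944 = 3.531 V.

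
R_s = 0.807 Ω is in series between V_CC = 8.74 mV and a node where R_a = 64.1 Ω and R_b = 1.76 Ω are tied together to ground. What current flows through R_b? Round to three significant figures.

Equivalent of the parallel group: R_p = 1.713 Ω.
V_A = 8.74 × 1.713/2.520 = 5.941 mV.
I(R_b) = V_A / R_b = 5.941/1.76 = 3.376 mA.
(Equivalently: I_total = 3.468 mA, then current-divider fraction G_k/ΣG = 0.9733.)

I ≈ 3.38 mA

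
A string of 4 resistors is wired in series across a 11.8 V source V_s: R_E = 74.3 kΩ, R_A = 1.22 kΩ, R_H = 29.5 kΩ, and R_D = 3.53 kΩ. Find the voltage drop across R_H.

V ≈ 3.21 V

ΣR = 74.3 + 1.22 + 29.5 + 3.53 = 108.5 kΩ.
Voltage divider: V = V_s · (29.50 / 108.5) = 11.8 × 0.2718 = 3.207 V.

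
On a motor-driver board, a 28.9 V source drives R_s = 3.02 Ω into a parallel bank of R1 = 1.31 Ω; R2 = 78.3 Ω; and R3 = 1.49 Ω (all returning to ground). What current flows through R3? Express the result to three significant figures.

I ≈ 3.61 A

Combine the parallel branches: R_p = (1/1.31 + 1/78.3 + 1/1.49)⁻¹ = 0.6910 Ω.
Node voltage V_A = V_DC · R_p/(R_s + R_p) = 28.9 × 0.1862 = 5.381 V.
I(R3) = V_A / R3 = 5.381/1.49 = 3.611 A.
(Check via current divider: I_total = 7.788 A; share G_k/ΣG = 0.4637 → same result.)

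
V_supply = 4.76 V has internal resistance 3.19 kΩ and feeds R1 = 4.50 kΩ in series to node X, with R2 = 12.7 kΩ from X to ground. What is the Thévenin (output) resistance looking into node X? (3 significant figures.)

R1' = 3.19 + 4.50 = 7.690 kΩ (source resistance + R1).
With V_supply suppressed (replaced by a short), R_th = R1' ‖ R2 = (7.690 × 12.7)/(7.690 + 12.7) = 4.790 kΩ.

R_th ≈ 4.79 kΩ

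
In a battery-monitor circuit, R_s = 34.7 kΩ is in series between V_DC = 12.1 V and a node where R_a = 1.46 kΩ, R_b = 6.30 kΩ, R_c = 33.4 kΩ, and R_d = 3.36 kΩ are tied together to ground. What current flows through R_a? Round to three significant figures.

I ≈ 0.199 mA

Combine the parallel branches: R_p = (1/1.46 + 1/6.30 + 1/33.4 + 1/3.36)⁻¹ = 0.8538 kΩ.
V_A = 12.1 × 0.8538/35.55 = 0.2906 V.
I(R_a) = V_A / R_a = 0.2906/1.46 = 0.1990 mA.
(Equivalently: I_total = 0.3403 mA, then current-divider fraction G_k/ΣG = 0.5848.)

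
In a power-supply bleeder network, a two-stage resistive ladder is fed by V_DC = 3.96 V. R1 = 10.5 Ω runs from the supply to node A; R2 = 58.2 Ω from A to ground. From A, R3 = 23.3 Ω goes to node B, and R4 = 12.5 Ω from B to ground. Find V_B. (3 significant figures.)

Node A sees R2 in parallel with the series input of stage 2, R3 + R4 = 35.80 Ω.
Effective lower resistance at A: R2 ‖ 35.80 = 22.17 Ω.
First divider: V_A = V_DC · 22.17/(10.5 + 22.17) = 2.687 V.
V_B = V_A × 0.3492 = 0.9382 V.

V_B ≈ 0.938 V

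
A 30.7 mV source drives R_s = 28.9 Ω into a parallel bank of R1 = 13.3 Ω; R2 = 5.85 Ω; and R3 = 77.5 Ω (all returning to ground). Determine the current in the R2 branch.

Parallel bank: R_p = 1/(1/13.3 + 1/5.85 + 1/77.5) = 3.861 Ω.
V_A = 30.7 × 3.861/32.76 = 3.618 mV.
Branch current I = V_A/R2 = 3.618/5.85 = 0.6184 mA.

I ≈ 0.618 mA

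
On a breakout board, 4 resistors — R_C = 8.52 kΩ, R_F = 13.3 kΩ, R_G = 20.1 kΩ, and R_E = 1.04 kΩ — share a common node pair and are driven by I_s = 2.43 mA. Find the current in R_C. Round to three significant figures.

Total conductance ΣG = 1/8.52 + 1/13.3 + 1/20.1 + 1/1.04 = 1.204 (units of 1/kΩ).
R_C takes the fraction G_k/ΣG = 0.1174/1.204 = 0.09750, so I = 2.43 × 0.09750 = 0.2369 mA.

I ≈ 0.237 mA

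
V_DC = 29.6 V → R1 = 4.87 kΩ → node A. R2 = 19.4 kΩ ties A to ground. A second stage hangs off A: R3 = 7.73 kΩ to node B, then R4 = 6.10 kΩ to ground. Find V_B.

V_B ≈ 8.14 V

Node A sees R2 in parallel with the series input of stage 2, R3 + R4 = 13.83 kΩ.
R2 ‖ (R3+R4) = 8.074 kΩ.
V_A = 29.6 × 8.074/(4.87 + 8.074) = 18.46 V.
V_B = V_A × 0.4411 = 8.144 V.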